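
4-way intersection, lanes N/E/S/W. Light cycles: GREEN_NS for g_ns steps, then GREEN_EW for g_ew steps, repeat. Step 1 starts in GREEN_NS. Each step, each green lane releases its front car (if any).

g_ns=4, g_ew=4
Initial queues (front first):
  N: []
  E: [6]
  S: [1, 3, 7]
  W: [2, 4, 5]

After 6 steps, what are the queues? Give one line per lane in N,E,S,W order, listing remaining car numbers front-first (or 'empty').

Step 1 [NS]: N:empty,E:wait,S:car1-GO,W:wait | queues: N=0 E=1 S=2 W=3
Step 2 [NS]: N:empty,E:wait,S:car3-GO,W:wait | queues: N=0 E=1 S=1 W=3
Step 3 [NS]: N:empty,E:wait,S:car7-GO,W:wait | queues: N=0 E=1 S=0 W=3
Step 4 [NS]: N:empty,E:wait,S:empty,W:wait | queues: N=0 E=1 S=0 W=3
Step 5 [EW]: N:wait,E:car6-GO,S:wait,W:car2-GO | queues: N=0 E=0 S=0 W=2
Step 6 [EW]: N:wait,E:empty,S:wait,W:car4-GO | queues: N=0 E=0 S=0 W=1

N: empty
E: empty
S: empty
W: 5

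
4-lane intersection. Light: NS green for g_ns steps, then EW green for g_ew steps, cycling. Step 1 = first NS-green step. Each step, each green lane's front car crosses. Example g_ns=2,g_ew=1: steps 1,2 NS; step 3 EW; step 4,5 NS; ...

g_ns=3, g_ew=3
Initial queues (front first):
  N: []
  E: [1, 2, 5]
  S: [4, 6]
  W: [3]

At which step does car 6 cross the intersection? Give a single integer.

Step 1 [NS]: N:empty,E:wait,S:car4-GO,W:wait | queues: N=0 E=3 S=1 W=1
Step 2 [NS]: N:empty,E:wait,S:car6-GO,W:wait | queues: N=0 E=3 S=0 W=1
Step 3 [NS]: N:empty,E:wait,S:empty,W:wait | queues: N=0 E=3 S=0 W=1
Step 4 [EW]: N:wait,E:car1-GO,S:wait,W:car3-GO | queues: N=0 E=2 S=0 W=0
Step 5 [EW]: N:wait,E:car2-GO,S:wait,W:empty | queues: N=0 E=1 S=0 W=0
Step 6 [EW]: N:wait,E:car5-GO,S:wait,W:empty | queues: N=0 E=0 S=0 W=0
Car 6 crosses at step 2

2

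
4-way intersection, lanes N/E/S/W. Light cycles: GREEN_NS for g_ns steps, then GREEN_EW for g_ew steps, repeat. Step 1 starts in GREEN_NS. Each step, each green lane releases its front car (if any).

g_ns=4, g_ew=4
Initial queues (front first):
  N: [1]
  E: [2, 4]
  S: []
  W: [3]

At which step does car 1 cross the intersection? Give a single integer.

Step 1 [NS]: N:car1-GO,E:wait,S:empty,W:wait | queues: N=0 E=2 S=0 W=1
Step 2 [NS]: N:empty,E:wait,S:empty,W:wait | queues: N=0 E=2 S=0 W=1
Step 3 [NS]: N:empty,E:wait,S:empty,W:wait | queues: N=0 E=2 S=0 W=1
Step 4 [NS]: N:empty,E:wait,S:empty,W:wait | queues: N=0 E=2 S=0 W=1
Step 5 [EW]: N:wait,E:car2-GO,S:wait,W:car3-GO | queues: N=0 E=1 S=0 W=0
Step 6 [EW]: N:wait,E:car4-GO,S:wait,W:empty | queues: N=0 E=0 S=0 W=0
Car 1 crosses at step 1

1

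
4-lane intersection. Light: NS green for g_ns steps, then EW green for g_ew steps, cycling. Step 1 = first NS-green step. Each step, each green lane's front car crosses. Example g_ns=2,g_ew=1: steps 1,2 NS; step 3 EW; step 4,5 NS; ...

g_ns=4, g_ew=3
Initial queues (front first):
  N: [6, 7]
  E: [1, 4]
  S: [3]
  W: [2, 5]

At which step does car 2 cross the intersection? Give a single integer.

Step 1 [NS]: N:car6-GO,E:wait,S:car3-GO,W:wait | queues: N=1 E=2 S=0 W=2
Step 2 [NS]: N:car7-GO,E:wait,S:empty,W:wait | queues: N=0 E=2 S=0 W=2
Step 3 [NS]: N:empty,E:wait,S:empty,W:wait | queues: N=0 E=2 S=0 W=2
Step 4 [NS]: N:empty,E:wait,S:empty,W:wait | queues: N=0 E=2 S=0 W=2
Step 5 [EW]: N:wait,E:car1-GO,S:wait,W:car2-GO | queues: N=0 E=1 S=0 W=1
Step 6 [EW]: N:wait,E:car4-GO,S:wait,W:car5-GO | queues: N=0 E=0 S=0 W=0
Car 2 crosses at step 5

5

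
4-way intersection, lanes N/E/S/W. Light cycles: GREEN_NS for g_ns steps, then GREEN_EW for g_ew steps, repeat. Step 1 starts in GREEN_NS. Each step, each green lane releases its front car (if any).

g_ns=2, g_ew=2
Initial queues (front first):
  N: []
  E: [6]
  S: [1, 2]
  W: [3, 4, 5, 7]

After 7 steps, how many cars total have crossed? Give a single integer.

Answer: 6

Derivation:
Step 1 [NS]: N:empty,E:wait,S:car1-GO,W:wait | queues: N=0 E=1 S=1 W=4
Step 2 [NS]: N:empty,E:wait,S:car2-GO,W:wait | queues: N=0 E=1 S=0 W=4
Step 3 [EW]: N:wait,E:car6-GO,S:wait,W:car3-GO | queues: N=0 E=0 S=0 W=3
Step 4 [EW]: N:wait,E:empty,S:wait,W:car4-GO | queues: N=0 E=0 S=0 W=2
Step 5 [NS]: N:empty,E:wait,S:empty,W:wait | queues: N=0 E=0 S=0 W=2
Step 6 [NS]: N:empty,E:wait,S:empty,W:wait | queues: N=0 E=0 S=0 W=2
Step 7 [EW]: N:wait,E:empty,S:wait,W:car5-GO | queues: N=0 E=0 S=0 W=1
Cars crossed by step 7: 6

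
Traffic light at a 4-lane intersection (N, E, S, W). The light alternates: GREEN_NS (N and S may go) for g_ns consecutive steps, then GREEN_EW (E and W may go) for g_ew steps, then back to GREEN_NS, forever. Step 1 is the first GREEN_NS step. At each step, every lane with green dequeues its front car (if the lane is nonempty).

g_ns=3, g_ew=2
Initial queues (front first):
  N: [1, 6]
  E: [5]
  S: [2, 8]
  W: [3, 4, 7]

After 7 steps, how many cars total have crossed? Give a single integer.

Step 1 [NS]: N:car1-GO,E:wait,S:car2-GO,W:wait | queues: N=1 E=1 S=1 W=3
Step 2 [NS]: N:car6-GO,E:wait,S:car8-GO,W:wait | queues: N=0 E=1 S=0 W=3
Step 3 [NS]: N:empty,E:wait,S:empty,W:wait | queues: N=0 E=1 S=0 W=3
Step 4 [EW]: N:wait,E:car5-GO,S:wait,W:car3-GO | queues: N=0 E=0 S=0 W=2
Step 5 [EW]: N:wait,E:empty,S:wait,W:car4-GO | queues: N=0 E=0 S=0 W=1
Step 6 [NS]: N:empty,E:wait,S:empty,W:wait | queues: N=0 E=0 S=0 W=1
Step 7 [NS]: N:empty,E:wait,S:empty,W:wait | queues: N=0 E=0 S=0 W=1
Cars crossed by step 7: 7

Answer: 7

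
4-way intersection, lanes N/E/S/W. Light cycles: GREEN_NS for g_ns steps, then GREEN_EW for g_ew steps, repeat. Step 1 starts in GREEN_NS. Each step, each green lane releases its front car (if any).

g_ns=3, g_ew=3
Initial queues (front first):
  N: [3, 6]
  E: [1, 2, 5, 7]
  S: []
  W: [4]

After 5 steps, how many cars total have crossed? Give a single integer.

Answer: 5

Derivation:
Step 1 [NS]: N:car3-GO,E:wait,S:empty,W:wait | queues: N=1 E=4 S=0 W=1
Step 2 [NS]: N:car6-GO,E:wait,S:empty,W:wait | queues: N=0 E=4 S=0 W=1
Step 3 [NS]: N:empty,E:wait,S:empty,W:wait | queues: N=0 E=4 S=0 W=1
Step 4 [EW]: N:wait,E:car1-GO,S:wait,W:car4-GO | queues: N=0 E=3 S=0 W=0
Step 5 [EW]: N:wait,E:car2-GO,S:wait,W:empty | queues: N=0 E=2 S=0 W=0
Cars crossed by step 5: 5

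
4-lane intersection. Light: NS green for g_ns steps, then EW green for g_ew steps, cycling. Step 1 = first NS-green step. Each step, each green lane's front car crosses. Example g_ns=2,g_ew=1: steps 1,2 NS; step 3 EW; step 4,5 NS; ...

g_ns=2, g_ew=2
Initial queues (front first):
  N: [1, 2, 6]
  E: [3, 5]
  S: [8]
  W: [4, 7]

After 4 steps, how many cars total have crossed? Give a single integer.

Step 1 [NS]: N:car1-GO,E:wait,S:car8-GO,W:wait | queues: N=2 E=2 S=0 W=2
Step 2 [NS]: N:car2-GO,E:wait,S:empty,W:wait | queues: N=1 E=2 S=0 W=2
Step 3 [EW]: N:wait,E:car3-GO,S:wait,W:car4-GO | queues: N=1 E=1 S=0 W=1
Step 4 [EW]: N:wait,E:car5-GO,S:wait,W:car7-GO | queues: N=1 E=0 S=0 W=0
Cars crossed by step 4: 7

Answer: 7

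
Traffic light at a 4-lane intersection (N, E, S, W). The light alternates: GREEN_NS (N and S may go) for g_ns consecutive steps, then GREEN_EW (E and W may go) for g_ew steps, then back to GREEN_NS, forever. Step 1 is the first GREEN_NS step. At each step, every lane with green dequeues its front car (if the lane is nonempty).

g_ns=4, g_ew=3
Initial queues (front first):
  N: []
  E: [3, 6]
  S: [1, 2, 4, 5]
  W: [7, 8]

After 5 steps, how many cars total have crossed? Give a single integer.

Step 1 [NS]: N:empty,E:wait,S:car1-GO,W:wait | queues: N=0 E=2 S=3 W=2
Step 2 [NS]: N:empty,E:wait,S:car2-GO,W:wait | queues: N=0 E=2 S=2 W=2
Step 3 [NS]: N:empty,E:wait,S:car4-GO,W:wait | queues: N=0 E=2 S=1 W=2
Step 4 [NS]: N:empty,E:wait,S:car5-GO,W:wait | queues: N=0 E=2 S=0 W=2
Step 5 [EW]: N:wait,E:car3-GO,S:wait,W:car7-GO | queues: N=0 E=1 S=0 W=1
Cars crossed by step 5: 6

Answer: 6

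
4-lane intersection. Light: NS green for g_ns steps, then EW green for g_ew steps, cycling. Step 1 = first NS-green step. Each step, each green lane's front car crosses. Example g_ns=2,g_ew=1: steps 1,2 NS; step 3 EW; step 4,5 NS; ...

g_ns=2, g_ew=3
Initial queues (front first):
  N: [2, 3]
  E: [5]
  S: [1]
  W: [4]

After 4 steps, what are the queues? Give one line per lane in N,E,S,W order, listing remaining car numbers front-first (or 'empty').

Step 1 [NS]: N:car2-GO,E:wait,S:car1-GO,W:wait | queues: N=1 E=1 S=0 W=1
Step 2 [NS]: N:car3-GO,E:wait,S:empty,W:wait | queues: N=0 E=1 S=0 W=1
Step 3 [EW]: N:wait,E:car5-GO,S:wait,W:car4-GO | queues: N=0 E=0 S=0 W=0

N: empty
E: empty
S: empty
W: empty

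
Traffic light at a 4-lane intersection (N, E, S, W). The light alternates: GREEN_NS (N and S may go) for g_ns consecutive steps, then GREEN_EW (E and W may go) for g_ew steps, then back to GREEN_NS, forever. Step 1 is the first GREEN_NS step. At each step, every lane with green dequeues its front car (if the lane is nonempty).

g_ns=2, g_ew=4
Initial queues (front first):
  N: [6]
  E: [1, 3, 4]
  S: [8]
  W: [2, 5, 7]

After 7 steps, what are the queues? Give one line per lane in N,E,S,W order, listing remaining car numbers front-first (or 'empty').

Step 1 [NS]: N:car6-GO,E:wait,S:car8-GO,W:wait | queues: N=0 E=3 S=0 W=3
Step 2 [NS]: N:empty,E:wait,S:empty,W:wait | queues: N=0 E=3 S=0 W=3
Step 3 [EW]: N:wait,E:car1-GO,S:wait,W:car2-GO | queues: N=0 E=2 S=0 W=2
Step 4 [EW]: N:wait,E:car3-GO,S:wait,W:car5-GO | queues: N=0 E=1 S=0 W=1
Step 5 [EW]: N:wait,E:car4-GO,S:wait,W:car7-GO | queues: N=0 E=0 S=0 W=0

N: empty
E: empty
S: empty
W: empty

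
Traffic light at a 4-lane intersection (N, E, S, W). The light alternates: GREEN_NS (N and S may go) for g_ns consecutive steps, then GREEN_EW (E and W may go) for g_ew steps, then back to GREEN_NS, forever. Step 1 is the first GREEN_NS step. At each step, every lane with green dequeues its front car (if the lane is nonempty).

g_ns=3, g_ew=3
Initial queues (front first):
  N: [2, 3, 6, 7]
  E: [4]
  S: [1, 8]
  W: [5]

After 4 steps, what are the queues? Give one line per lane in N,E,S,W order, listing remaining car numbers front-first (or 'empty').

Step 1 [NS]: N:car2-GO,E:wait,S:car1-GO,W:wait | queues: N=3 E=1 S=1 W=1
Step 2 [NS]: N:car3-GO,E:wait,S:car8-GO,W:wait | queues: N=2 E=1 S=0 W=1
Step 3 [NS]: N:car6-GO,E:wait,S:empty,W:wait | queues: N=1 E=1 S=0 W=1
Step 4 [EW]: N:wait,E:car4-GO,S:wait,W:car5-GO | queues: N=1 E=0 S=0 W=0

N: 7
E: empty
S: empty
W: empty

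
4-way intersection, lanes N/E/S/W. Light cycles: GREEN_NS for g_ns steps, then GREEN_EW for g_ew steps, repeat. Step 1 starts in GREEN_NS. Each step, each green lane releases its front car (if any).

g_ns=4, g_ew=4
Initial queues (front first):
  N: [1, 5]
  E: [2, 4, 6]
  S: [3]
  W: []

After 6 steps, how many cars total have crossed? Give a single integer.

Answer: 5

Derivation:
Step 1 [NS]: N:car1-GO,E:wait,S:car3-GO,W:wait | queues: N=1 E=3 S=0 W=0
Step 2 [NS]: N:car5-GO,E:wait,S:empty,W:wait | queues: N=0 E=3 S=0 W=0
Step 3 [NS]: N:empty,E:wait,S:empty,W:wait | queues: N=0 E=3 S=0 W=0
Step 4 [NS]: N:empty,E:wait,S:empty,W:wait | queues: N=0 E=3 S=0 W=0
Step 5 [EW]: N:wait,E:car2-GO,S:wait,W:empty | queues: N=0 E=2 S=0 W=0
Step 6 [EW]: N:wait,E:car4-GO,S:wait,W:empty | queues: N=0 E=1 S=0 W=0
Cars crossed by step 6: 5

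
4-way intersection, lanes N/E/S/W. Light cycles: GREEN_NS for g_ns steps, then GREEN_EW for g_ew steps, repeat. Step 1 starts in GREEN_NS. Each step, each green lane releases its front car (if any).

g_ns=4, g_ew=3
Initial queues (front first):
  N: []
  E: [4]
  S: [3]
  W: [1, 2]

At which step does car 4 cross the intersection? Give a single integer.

Step 1 [NS]: N:empty,E:wait,S:car3-GO,W:wait | queues: N=0 E=1 S=0 W=2
Step 2 [NS]: N:empty,E:wait,S:empty,W:wait | queues: N=0 E=1 S=0 W=2
Step 3 [NS]: N:empty,E:wait,S:empty,W:wait | queues: N=0 E=1 S=0 W=2
Step 4 [NS]: N:empty,E:wait,S:empty,W:wait | queues: N=0 E=1 S=0 W=2
Step 5 [EW]: N:wait,E:car4-GO,S:wait,W:car1-GO | queues: N=0 E=0 S=0 W=1
Step 6 [EW]: N:wait,E:empty,S:wait,W:car2-GO | queues: N=0 E=0 S=0 W=0
Car 4 crosses at step 5

5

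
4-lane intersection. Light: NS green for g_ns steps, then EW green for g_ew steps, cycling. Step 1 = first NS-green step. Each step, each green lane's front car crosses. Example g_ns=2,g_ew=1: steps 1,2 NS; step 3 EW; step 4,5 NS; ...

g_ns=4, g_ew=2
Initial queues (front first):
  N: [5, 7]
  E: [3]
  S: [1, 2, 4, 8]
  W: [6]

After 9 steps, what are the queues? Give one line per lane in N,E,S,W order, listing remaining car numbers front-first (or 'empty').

Step 1 [NS]: N:car5-GO,E:wait,S:car1-GO,W:wait | queues: N=1 E=1 S=3 W=1
Step 2 [NS]: N:car7-GO,E:wait,S:car2-GO,W:wait | queues: N=0 E=1 S=2 W=1
Step 3 [NS]: N:empty,E:wait,S:car4-GO,W:wait | queues: N=0 E=1 S=1 W=1
Step 4 [NS]: N:empty,E:wait,S:car8-GO,W:wait | queues: N=0 E=1 S=0 W=1
Step 5 [EW]: N:wait,E:car3-GO,S:wait,W:car6-GO | queues: N=0 E=0 S=0 W=0

N: empty
E: empty
S: empty
W: empty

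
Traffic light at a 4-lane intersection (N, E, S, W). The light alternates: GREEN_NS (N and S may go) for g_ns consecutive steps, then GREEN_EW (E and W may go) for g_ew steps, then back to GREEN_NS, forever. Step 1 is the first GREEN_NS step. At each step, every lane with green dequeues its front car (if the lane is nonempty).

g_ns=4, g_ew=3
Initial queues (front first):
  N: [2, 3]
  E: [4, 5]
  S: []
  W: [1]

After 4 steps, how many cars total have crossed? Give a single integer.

Answer: 2

Derivation:
Step 1 [NS]: N:car2-GO,E:wait,S:empty,W:wait | queues: N=1 E=2 S=0 W=1
Step 2 [NS]: N:car3-GO,E:wait,S:empty,W:wait | queues: N=0 E=2 S=0 W=1
Step 3 [NS]: N:empty,E:wait,S:empty,W:wait | queues: N=0 E=2 S=0 W=1
Step 4 [NS]: N:empty,E:wait,S:empty,W:wait | queues: N=0 E=2 S=0 W=1
Cars crossed by step 4: 2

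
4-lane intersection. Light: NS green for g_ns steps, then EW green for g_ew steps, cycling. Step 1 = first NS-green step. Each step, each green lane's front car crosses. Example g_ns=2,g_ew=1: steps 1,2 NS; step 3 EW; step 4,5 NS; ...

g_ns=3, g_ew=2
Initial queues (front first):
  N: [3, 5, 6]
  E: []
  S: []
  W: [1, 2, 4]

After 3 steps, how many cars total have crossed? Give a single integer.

Answer: 3

Derivation:
Step 1 [NS]: N:car3-GO,E:wait,S:empty,W:wait | queues: N=2 E=0 S=0 W=3
Step 2 [NS]: N:car5-GO,E:wait,S:empty,W:wait | queues: N=1 E=0 S=0 W=3
Step 3 [NS]: N:car6-GO,E:wait,S:empty,W:wait | queues: N=0 E=0 S=0 W=3
Cars crossed by step 3: 3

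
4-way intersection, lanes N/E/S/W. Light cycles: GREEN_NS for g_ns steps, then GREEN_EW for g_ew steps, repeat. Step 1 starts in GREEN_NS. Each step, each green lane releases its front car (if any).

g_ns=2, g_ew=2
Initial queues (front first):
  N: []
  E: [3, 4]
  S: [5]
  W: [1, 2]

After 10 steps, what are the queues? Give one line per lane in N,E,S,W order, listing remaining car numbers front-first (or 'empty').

Step 1 [NS]: N:empty,E:wait,S:car5-GO,W:wait | queues: N=0 E=2 S=0 W=2
Step 2 [NS]: N:empty,E:wait,S:empty,W:wait | queues: N=0 E=2 S=0 W=2
Step 3 [EW]: N:wait,E:car3-GO,S:wait,W:car1-GO | queues: N=0 E=1 S=0 W=1
Step 4 [EW]: N:wait,E:car4-GO,S:wait,W:car2-GO | queues: N=0 E=0 S=0 W=0

N: empty
E: empty
S: empty
W: empty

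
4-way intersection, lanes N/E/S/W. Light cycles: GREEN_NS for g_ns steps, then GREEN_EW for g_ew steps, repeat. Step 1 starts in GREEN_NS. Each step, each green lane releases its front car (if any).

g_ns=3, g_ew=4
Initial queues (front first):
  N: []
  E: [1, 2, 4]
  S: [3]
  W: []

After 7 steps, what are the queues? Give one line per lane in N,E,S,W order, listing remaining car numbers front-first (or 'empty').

Step 1 [NS]: N:empty,E:wait,S:car3-GO,W:wait | queues: N=0 E=3 S=0 W=0
Step 2 [NS]: N:empty,E:wait,S:empty,W:wait | queues: N=0 E=3 S=0 W=0
Step 3 [NS]: N:empty,E:wait,S:empty,W:wait | queues: N=0 E=3 S=0 W=0
Step 4 [EW]: N:wait,E:car1-GO,S:wait,W:empty | queues: N=0 E=2 S=0 W=0
Step 5 [EW]: N:wait,E:car2-GO,S:wait,W:empty | queues: N=0 E=1 S=0 W=0
Step 6 [EW]: N:wait,E:car4-GO,S:wait,W:empty | queues: N=0 E=0 S=0 W=0

N: empty
E: empty
S: empty
W: empty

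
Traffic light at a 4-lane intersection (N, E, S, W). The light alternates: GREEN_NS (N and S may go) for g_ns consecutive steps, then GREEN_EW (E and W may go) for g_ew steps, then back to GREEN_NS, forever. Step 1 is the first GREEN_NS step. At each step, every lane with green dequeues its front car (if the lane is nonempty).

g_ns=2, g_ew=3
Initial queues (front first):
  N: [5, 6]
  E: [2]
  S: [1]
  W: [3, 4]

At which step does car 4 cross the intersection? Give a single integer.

Step 1 [NS]: N:car5-GO,E:wait,S:car1-GO,W:wait | queues: N=1 E=1 S=0 W=2
Step 2 [NS]: N:car6-GO,E:wait,S:empty,W:wait | queues: N=0 E=1 S=0 W=2
Step 3 [EW]: N:wait,E:car2-GO,S:wait,W:car3-GO | queues: N=0 E=0 S=0 W=1
Step 4 [EW]: N:wait,E:empty,S:wait,W:car4-GO | queues: N=0 E=0 S=0 W=0
Car 4 crosses at step 4

4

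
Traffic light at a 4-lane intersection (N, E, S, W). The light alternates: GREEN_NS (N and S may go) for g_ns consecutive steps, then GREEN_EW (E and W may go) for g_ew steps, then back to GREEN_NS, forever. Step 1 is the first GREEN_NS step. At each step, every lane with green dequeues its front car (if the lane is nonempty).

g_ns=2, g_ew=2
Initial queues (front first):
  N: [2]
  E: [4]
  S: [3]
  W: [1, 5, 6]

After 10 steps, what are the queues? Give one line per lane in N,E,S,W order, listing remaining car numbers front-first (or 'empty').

Step 1 [NS]: N:car2-GO,E:wait,S:car3-GO,W:wait | queues: N=0 E=1 S=0 W=3
Step 2 [NS]: N:empty,E:wait,S:empty,W:wait | queues: N=0 E=1 S=0 W=3
Step 3 [EW]: N:wait,E:car4-GO,S:wait,W:car1-GO | queues: N=0 E=0 S=0 W=2
Step 4 [EW]: N:wait,E:empty,S:wait,W:car5-GO | queues: N=0 E=0 S=0 W=1
Step 5 [NS]: N:empty,E:wait,S:empty,W:wait | queues: N=0 E=0 S=0 W=1
Step 6 [NS]: N:empty,E:wait,S:empty,W:wait | queues: N=0 E=0 S=0 W=1
Step 7 [EW]: N:wait,E:empty,S:wait,W:car6-GO | queues: N=0 E=0 S=0 W=0

N: empty
E: empty
S: empty
W: empty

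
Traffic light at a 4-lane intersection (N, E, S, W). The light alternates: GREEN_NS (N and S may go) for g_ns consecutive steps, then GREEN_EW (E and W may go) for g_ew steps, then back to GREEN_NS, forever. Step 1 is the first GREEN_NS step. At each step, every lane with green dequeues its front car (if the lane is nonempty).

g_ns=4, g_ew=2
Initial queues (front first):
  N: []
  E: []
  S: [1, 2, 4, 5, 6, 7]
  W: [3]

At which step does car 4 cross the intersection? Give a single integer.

Step 1 [NS]: N:empty,E:wait,S:car1-GO,W:wait | queues: N=0 E=0 S=5 W=1
Step 2 [NS]: N:empty,E:wait,S:car2-GO,W:wait | queues: N=0 E=0 S=4 W=1
Step 3 [NS]: N:empty,E:wait,S:car4-GO,W:wait | queues: N=0 E=0 S=3 W=1
Step 4 [NS]: N:empty,E:wait,S:car5-GO,W:wait | queues: N=0 E=0 S=2 W=1
Step 5 [EW]: N:wait,E:empty,S:wait,W:car3-GO | queues: N=0 E=0 S=2 W=0
Step 6 [EW]: N:wait,E:empty,S:wait,W:empty | queues: N=0 E=0 S=2 W=0
Step 7 [NS]: N:empty,E:wait,S:car6-GO,W:wait | queues: N=0 E=0 S=1 W=0
Step 8 [NS]: N:empty,E:wait,S:car7-GO,W:wait | queues: N=0 E=0 S=0 W=0
Car 4 crosses at step 3

3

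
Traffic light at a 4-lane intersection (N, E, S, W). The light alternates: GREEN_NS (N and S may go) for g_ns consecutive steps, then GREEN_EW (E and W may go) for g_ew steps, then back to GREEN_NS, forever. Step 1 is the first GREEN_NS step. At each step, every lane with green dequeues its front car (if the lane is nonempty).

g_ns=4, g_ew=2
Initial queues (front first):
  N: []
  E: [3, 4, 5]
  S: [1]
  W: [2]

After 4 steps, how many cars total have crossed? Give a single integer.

Step 1 [NS]: N:empty,E:wait,S:car1-GO,W:wait | queues: N=0 E=3 S=0 W=1
Step 2 [NS]: N:empty,E:wait,S:empty,W:wait | queues: N=0 E=3 S=0 W=1
Step 3 [NS]: N:empty,E:wait,S:empty,W:wait | queues: N=0 E=3 S=0 W=1
Step 4 [NS]: N:empty,E:wait,S:empty,W:wait | queues: N=0 E=3 S=0 W=1
Cars crossed by step 4: 1

Answer: 1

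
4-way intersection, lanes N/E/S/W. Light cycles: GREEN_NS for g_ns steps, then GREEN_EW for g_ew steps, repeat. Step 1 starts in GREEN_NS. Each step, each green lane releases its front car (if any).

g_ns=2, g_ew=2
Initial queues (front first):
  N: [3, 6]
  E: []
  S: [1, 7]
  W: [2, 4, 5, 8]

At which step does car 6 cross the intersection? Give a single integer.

Step 1 [NS]: N:car3-GO,E:wait,S:car1-GO,W:wait | queues: N=1 E=0 S=1 W=4
Step 2 [NS]: N:car6-GO,E:wait,S:car7-GO,W:wait | queues: N=0 E=0 S=0 W=4
Step 3 [EW]: N:wait,E:empty,S:wait,W:car2-GO | queues: N=0 E=0 S=0 W=3
Step 4 [EW]: N:wait,E:empty,S:wait,W:car4-GO | queues: N=0 E=0 S=0 W=2
Step 5 [NS]: N:empty,E:wait,S:empty,W:wait | queues: N=0 E=0 S=0 W=2
Step 6 [NS]: N:empty,E:wait,S:empty,W:wait | queues: N=0 E=0 S=0 W=2
Step 7 [EW]: N:wait,E:empty,S:wait,W:car5-GO | queues: N=0 E=0 S=0 W=1
Step 8 [EW]: N:wait,E:empty,S:wait,W:car8-GO | queues: N=0 E=0 S=0 W=0
Car 6 crosses at step 2

2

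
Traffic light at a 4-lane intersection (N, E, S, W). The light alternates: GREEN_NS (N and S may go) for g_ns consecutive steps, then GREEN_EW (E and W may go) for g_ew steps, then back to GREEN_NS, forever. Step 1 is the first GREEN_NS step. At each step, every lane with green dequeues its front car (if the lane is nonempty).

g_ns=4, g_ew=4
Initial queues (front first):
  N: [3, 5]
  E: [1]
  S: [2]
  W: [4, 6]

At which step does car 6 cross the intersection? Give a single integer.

Step 1 [NS]: N:car3-GO,E:wait,S:car2-GO,W:wait | queues: N=1 E=1 S=0 W=2
Step 2 [NS]: N:car5-GO,E:wait,S:empty,W:wait | queues: N=0 E=1 S=0 W=2
Step 3 [NS]: N:empty,E:wait,S:empty,W:wait | queues: N=0 E=1 S=0 W=2
Step 4 [NS]: N:empty,E:wait,S:empty,W:wait | queues: N=0 E=1 S=0 W=2
Step 5 [EW]: N:wait,E:car1-GO,S:wait,W:car4-GO | queues: N=0 E=0 S=0 W=1
Step 6 [EW]: N:wait,E:empty,S:wait,W:car6-GO | queues: N=0 E=0 S=0 W=0
Car 6 crosses at step 6

6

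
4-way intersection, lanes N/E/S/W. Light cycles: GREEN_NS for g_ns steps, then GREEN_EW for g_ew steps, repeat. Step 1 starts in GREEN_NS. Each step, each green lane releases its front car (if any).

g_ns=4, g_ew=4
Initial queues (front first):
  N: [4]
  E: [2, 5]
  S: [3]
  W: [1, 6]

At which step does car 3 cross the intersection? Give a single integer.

Step 1 [NS]: N:car4-GO,E:wait,S:car3-GO,W:wait | queues: N=0 E=2 S=0 W=2
Step 2 [NS]: N:empty,E:wait,S:empty,W:wait | queues: N=0 E=2 S=0 W=2
Step 3 [NS]: N:empty,E:wait,S:empty,W:wait | queues: N=0 E=2 S=0 W=2
Step 4 [NS]: N:empty,E:wait,S:empty,W:wait | queues: N=0 E=2 S=0 W=2
Step 5 [EW]: N:wait,E:car2-GO,S:wait,W:car1-GO | queues: N=0 E=1 S=0 W=1
Step 6 [EW]: N:wait,E:car5-GO,S:wait,W:car6-GO | queues: N=0 E=0 S=0 W=0
Car 3 crosses at step 1

1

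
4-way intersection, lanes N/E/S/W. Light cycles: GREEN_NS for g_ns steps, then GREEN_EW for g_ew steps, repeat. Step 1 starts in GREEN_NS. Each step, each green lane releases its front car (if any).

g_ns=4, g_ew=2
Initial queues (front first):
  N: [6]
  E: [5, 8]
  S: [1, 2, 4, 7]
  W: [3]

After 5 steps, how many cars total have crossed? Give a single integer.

Step 1 [NS]: N:car6-GO,E:wait,S:car1-GO,W:wait | queues: N=0 E=2 S=3 W=1
Step 2 [NS]: N:empty,E:wait,S:car2-GO,W:wait | queues: N=0 E=2 S=2 W=1
Step 3 [NS]: N:empty,E:wait,S:car4-GO,W:wait | queues: N=0 E=2 S=1 W=1
Step 4 [NS]: N:empty,E:wait,S:car7-GO,W:wait | queues: N=0 E=2 S=0 W=1
Step 5 [EW]: N:wait,E:car5-GO,S:wait,W:car3-GO | queues: N=0 E=1 S=0 W=0
Cars crossed by step 5: 7

Answer: 7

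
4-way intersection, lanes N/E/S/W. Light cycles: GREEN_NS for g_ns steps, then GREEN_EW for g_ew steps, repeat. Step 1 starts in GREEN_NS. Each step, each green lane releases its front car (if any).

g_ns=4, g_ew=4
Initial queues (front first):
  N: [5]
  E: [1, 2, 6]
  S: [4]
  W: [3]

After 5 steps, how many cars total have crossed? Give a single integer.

Step 1 [NS]: N:car5-GO,E:wait,S:car4-GO,W:wait | queues: N=0 E=3 S=0 W=1
Step 2 [NS]: N:empty,E:wait,S:empty,W:wait | queues: N=0 E=3 S=0 W=1
Step 3 [NS]: N:empty,E:wait,S:empty,W:wait | queues: N=0 E=3 S=0 W=1
Step 4 [NS]: N:empty,E:wait,S:empty,W:wait | queues: N=0 E=3 S=0 W=1
Step 5 [EW]: N:wait,E:car1-GO,S:wait,W:car3-GO | queues: N=0 E=2 S=0 W=0
Cars crossed by step 5: 4

Answer: 4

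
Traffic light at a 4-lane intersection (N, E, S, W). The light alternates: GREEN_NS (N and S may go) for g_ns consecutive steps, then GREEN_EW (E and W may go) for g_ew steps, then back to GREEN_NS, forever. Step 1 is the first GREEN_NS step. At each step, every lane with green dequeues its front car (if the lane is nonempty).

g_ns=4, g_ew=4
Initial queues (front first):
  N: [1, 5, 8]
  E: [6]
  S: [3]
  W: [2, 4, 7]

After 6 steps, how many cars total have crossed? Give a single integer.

Step 1 [NS]: N:car1-GO,E:wait,S:car3-GO,W:wait | queues: N=2 E=1 S=0 W=3
Step 2 [NS]: N:car5-GO,E:wait,S:empty,W:wait | queues: N=1 E=1 S=0 W=3
Step 3 [NS]: N:car8-GO,E:wait,S:empty,W:wait | queues: N=0 E=1 S=0 W=3
Step 4 [NS]: N:empty,E:wait,S:empty,W:wait | queues: N=0 E=1 S=0 W=3
Step 5 [EW]: N:wait,E:car6-GO,S:wait,W:car2-GO | queues: N=0 E=0 S=0 W=2
Step 6 [EW]: N:wait,E:empty,S:wait,W:car4-GO | queues: N=0 E=0 S=0 W=1
Cars crossed by step 6: 7

Answer: 7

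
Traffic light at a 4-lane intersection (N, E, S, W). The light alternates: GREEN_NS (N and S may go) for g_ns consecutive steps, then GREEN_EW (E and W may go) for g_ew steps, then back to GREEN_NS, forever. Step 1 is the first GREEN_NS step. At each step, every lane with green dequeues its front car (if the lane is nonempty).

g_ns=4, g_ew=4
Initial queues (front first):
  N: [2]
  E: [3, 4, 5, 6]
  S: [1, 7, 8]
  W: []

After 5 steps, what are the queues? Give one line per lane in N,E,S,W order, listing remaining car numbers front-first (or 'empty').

Step 1 [NS]: N:car2-GO,E:wait,S:car1-GO,W:wait | queues: N=0 E=4 S=2 W=0
Step 2 [NS]: N:empty,E:wait,S:car7-GO,W:wait | queues: N=0 E=4 S=1 W=0
Step 3 [NS]: N:empty,E:wait,S:car8-GO,W:wait | queues: N=0 E=4 S=0 W=0
Step 4 [NS]: N:empty,E:wait,S:empty,W:wait | queues: N=0 E=4 S=0 W=0
Step 5 [EW]: N:wait,E:car3-GO,S:wait,W:empty | queues: N=0 E=3 S=0 W=0

N: empty
E: 4 5 6
S: empty
W: empty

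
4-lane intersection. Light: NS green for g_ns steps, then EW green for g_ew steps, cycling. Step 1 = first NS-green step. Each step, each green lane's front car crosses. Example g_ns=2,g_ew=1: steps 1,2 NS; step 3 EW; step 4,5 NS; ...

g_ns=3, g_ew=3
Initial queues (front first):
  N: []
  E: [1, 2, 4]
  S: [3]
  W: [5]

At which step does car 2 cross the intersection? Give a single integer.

Step 1 [NS]: N:empty,E:wait,S:car3-GO,W:wait | queues: N=0 E=3 S=0 W=1
Step 2 [NS]: N:empty,E:wait,S:empty,W:wait | queues: N=0 E=3 S=0 W=1
Step 3 [NS]: N:empty,E:wait,S:empty,W:wait | queues: N=0 E=3 S=0 W=1
Step 4 [EW]: N:wait,E:car1-GO,S:wait,W:car5-GO | queues: N=0 E=2 S=0 W=0
Step 5 [EW]: N:wait,E:car2-GO,S:wait,W:empty | queues: N=0 E=1 S=0 W=0
Step 6 [EW]: N:wait,E:car4-GO,S:wait,W:empty | queues: N=0 E=0 S=0 W=0
Car 2 crosses at step 5

5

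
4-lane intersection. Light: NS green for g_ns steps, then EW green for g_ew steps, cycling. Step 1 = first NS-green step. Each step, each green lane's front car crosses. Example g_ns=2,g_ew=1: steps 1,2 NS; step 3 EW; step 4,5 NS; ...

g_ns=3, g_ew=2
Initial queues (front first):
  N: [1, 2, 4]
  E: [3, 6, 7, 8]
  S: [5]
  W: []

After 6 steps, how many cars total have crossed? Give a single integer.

Answer: 6

Derivation:
Step 1 [NS]: N:car1-GO,E:wait,S:car5-GO,W:wait | queues: N=2 E=4 S=0 W=0
Step 2 [NS]: N:car2-GO,E:wait,S:empty,W:wait | queues: N=1 E=4 S=0 W=0
Step 3 [NS]: N:car4-GO,E:wait,S:empty,W:wait | queues: N=0 E=4 S=0 W=0
Step 4 [EW]: N:wait,E:car3-GO,S:wait,W:empty | queues: N=0 E=3 S=0 W=0
Step 5 [EW]: N:wait,E:car6-GO,S:wait,W:empty | queues: N=0 E=2 S=0 W=0
Step 6 [NS]: N:empty,E:wait,S:empty,W:wait | queues: N=0 E=2 S=0 W=0
Cars crossed by step 6: 6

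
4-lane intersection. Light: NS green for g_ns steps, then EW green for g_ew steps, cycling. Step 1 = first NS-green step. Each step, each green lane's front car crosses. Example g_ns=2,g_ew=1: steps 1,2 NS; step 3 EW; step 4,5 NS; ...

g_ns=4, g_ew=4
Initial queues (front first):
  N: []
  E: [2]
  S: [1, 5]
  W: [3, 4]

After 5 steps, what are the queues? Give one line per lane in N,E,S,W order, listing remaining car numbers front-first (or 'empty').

Step 1 [NS]: N:empty,E:wait,S:car1-GO,W:wait | queues: N=0 E=1 S=1 W=2
Step 2 [NS]: N:empty,E:wait,S:car5-GO,W:wait | queues: N=0 E=1 S=0 W=2
Step 3 [NS]: N:empty,E:wait,S:empty,W:wait | queues: N=0 E=1 S=0 W=2
Step 4 [NS]: N:empty,E:wait,S:empty,W:wait | queues: N=0 E=1 S=0 W=2
Step 5 [EW]: N:wait,E:car2-GO,S:wait,W:car3-GO | queues: N=0 E=0 S=0 W=1

N: empty
E: empty
S: empty
W: 4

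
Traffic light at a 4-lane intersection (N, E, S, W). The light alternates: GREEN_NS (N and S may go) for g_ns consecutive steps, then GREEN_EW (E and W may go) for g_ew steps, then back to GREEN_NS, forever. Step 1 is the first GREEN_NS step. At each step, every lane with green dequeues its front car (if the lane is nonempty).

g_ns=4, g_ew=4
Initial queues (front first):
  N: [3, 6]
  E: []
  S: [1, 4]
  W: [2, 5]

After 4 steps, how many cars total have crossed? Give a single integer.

Answer: 4

Derivation:
Step 1 [NS]: N:car3-GO,E:wait,S:car1-GO,W:wait | queues: N=1 E=0 S=1 W=2
Step 2 [NS]: N:car6-GO,E:wait,S:car4-GO,W:wait | queues: N=0 E=0 S=0 W=2
Step 3 [NS]: N:empty,E:wait,S:empty,W:wait | queues: N=0 E=0 S=0 W=2
Step 4 [NS]: N:empty,E:wait,S:empty,W:wait | queues: N=0 E=0 S=0 W=2
Cars crossed by step 4: 4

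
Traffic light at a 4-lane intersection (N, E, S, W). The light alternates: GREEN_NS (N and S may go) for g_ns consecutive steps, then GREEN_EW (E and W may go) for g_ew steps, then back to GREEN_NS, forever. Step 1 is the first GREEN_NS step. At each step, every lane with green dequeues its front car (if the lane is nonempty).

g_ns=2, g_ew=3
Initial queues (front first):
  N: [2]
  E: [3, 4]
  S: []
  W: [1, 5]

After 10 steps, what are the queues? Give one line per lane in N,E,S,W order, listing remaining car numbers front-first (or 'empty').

Step 1 [NS]: N:car2-GO,E:wait,S:empty,W:wait | queues: N=0 E=2 S=0 W=2
Step 2 [NS]: N:empty,E:wait,S:empty,W:wait | queues: N=0 E=2 S=0 W=2
Step 3 [EW]: N:wait,E:car3-GO,S:wait,W:car1-GO | queues: N=0 E=1 S=0 W=1
Step 4 [EW]: N:wait,E:car4-GO,S:wait,W:car5-GO | queues: N=0 E=0 S=0 W=0

N: empty
E: empty
S: empty
W: empty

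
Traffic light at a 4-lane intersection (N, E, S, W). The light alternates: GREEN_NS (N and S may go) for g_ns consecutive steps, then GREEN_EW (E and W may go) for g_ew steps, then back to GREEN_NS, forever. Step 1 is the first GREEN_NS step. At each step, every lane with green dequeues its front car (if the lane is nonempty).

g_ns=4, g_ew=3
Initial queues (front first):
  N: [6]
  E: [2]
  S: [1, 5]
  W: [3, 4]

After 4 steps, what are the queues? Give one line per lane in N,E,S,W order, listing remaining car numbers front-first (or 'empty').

Step 1 [NS]: N:car6-GO,E:wait,S:car1-GO,W:wait | queues: N=0 E=1 S=1 W=2
Step 2 [NS]: N:empty,E:wait,S:car5-GO,W:wait | queues: N=0 E=1 S=0 W=2
Step 3 [NS]: N:empty,E:wait,S:empty,W:wait | queues: N=0 E=1 S=0 W=2
Step 4 [NS]: N:empty,E:wait,S:empty,W:wait | queues: N=0 E=1 S=0 W=2

N: empty
E: 2
S: empty
W: 3 4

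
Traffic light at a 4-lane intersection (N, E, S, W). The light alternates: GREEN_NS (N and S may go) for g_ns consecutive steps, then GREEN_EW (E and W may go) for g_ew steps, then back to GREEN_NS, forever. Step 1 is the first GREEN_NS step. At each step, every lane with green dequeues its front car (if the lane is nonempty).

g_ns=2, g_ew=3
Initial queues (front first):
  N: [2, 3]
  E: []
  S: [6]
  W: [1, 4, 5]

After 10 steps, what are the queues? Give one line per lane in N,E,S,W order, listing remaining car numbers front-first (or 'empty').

Step 1 [NS]: N:car2-GO,E:wait,S:car6-GO,W:wait | queues: N=1 E=0 S=0 W=3
Step 2 [NS]: N:car3-GO,E:wait,S:empty,W:wait | queues: N=0 E=0 S=0 W=3
Step 3 [EW]: N:wait,E:empty,S:wait,W:car1-GO | queues: N=0 E=0 S=0 W=2
Step 4 [EW]: N:wait,E:empty,S:wait,W:car4-GO | queues: N=0 E=0 S=0 W=1
Step 5 [EW]: N:wait,E:empty,S:wait,W:car5-GO | queues: N=0 E=0 S=0 W=0

N: empty
E: empty
S: empty
W: empty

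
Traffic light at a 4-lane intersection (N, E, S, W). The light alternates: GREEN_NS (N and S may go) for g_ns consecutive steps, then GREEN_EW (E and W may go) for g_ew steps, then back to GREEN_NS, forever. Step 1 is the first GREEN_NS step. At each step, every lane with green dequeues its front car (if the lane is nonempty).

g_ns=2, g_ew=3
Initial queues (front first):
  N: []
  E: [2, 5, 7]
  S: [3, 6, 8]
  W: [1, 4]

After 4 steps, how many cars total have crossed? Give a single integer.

Step 1 [NS]: N:empty,E:wait,S:car3-GO,W:wait | queues: N=0 E=3 S=2 W=2
Step 2 [NS]: N:empty,E:wait,S:car6-GO,W:wait | queues: N=0 E=3 S=1 W=2
Step 3 [EW]: N:wait,E:car2-GO,S:wait,W:car1-GO | queues: N=0 E=2 S=1 W=1
Step 4 [EW]: N:wait,E:car5-GO,S:wait,W:car4-GO | queues: N=0 E=1 S=1 W=0
Cars crossed by step 4: 6

Answer: 6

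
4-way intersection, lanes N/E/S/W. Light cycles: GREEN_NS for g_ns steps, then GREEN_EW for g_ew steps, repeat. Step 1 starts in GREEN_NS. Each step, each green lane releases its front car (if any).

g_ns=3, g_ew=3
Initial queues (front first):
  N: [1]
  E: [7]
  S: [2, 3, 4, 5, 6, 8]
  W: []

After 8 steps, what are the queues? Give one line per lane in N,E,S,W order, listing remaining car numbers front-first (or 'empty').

Step 1 [NS]: N:car1-GO,E:wait,S:car2-GO,W:wait | queues: N=0 E=1 S=5 W=0
Step 2 [NS]: N:empty,E:wait,S:car3-GO,W:wait | queues: N=0 E=1 S=4 W=0
Step 3 [NS]: N:empty,E:wait,S:car4-GO,W:wait | queues: N=0 E=1 S=3 W=0
Step 4 [EW]: N:wait,E:car7-GO,S:wait,W:empty | queues: N=0 E=0 S=3 W=0
Step 5 [EW]: N:wait,E:empty,S:wait,W:empty | queues: N=0 E=0 S=3 W=0
Step 6 [EW]: N:wait,E:empty,S:wait,W:empty | queues: N=0 E=0 S=3 W=0
Step 7 [NS]: N:empty,E:wait,S:car5-GO,W:wait | queues: N=0 E=0 S=2 W=0
Step 8 [NS]: N:empty,E:wait,S:car6-GO,W:wait | queues: N=0 E=0 S=1 W=0

N: empty
E: empty
S: 8
W: empty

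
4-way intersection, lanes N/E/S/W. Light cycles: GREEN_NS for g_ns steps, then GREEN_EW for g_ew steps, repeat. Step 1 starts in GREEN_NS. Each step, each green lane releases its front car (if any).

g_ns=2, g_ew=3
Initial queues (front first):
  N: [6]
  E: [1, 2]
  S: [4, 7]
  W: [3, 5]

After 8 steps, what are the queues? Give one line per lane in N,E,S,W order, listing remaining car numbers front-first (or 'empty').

Step 1 [NS]: N:car6-GO,E:wait,S:car4-GO,W:wait | queues: N=0 E=2 S=1 W=2
Step 2 [NS]: N:empty,E:wait,S:car7-GO,W:wait | queues: N=0 E=2 S=0 W=2
Step 3 [EW]: N:wait,E:car1-GO,S:wait,W:car3-GO | queues: N=0 E=1 S=0 W=1
Step 4 [EW]: N:wait,E:car2-GO,S:wait,W:car5-GO | queues: N=0 E=0 S=0 W=0

N: empty
E: empty
S: empty
W: empty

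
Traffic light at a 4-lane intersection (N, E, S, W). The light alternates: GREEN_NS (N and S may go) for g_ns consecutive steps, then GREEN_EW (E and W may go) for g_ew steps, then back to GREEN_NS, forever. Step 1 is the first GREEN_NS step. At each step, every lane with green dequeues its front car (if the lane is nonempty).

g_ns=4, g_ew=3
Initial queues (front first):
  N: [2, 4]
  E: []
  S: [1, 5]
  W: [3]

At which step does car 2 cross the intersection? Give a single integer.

Step 1 [NS]: N:car2-GO,E:wait,S:car1-GO,W:wait | queues: N=1 E=0 S=1 W=1
Step 2 [NS]: N:car4-GO,E:wait,S:car5-GO,W:wait | queues: N=0 E=0 S=0 W=1
Step 3 [NS]: N:empty,E:wait,S:empty,W:wait | queues: N=0 E=0 S=0 W=1
Step 4 [NS]: N:empty,E:wait,S:empty,W:wait | queues: N=0 E=0 S=0 W=1
Step 5 [EW]: N:wait,E:empty,S:wait,W:car3-GO | queues: N=0 E=0 S=0 W=0
Car 2 crosses at step 1

1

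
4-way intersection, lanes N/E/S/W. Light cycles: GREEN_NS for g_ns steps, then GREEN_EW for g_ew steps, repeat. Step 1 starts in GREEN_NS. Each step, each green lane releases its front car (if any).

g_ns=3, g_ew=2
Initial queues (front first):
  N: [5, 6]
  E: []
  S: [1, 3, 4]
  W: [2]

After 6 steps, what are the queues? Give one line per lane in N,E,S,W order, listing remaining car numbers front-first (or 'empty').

Step 1 [NS]: N:car5-GO,E:wait,S:car1-GO,W:wait | queues: N=1 E=0 S=2 W=1
Step 2 [NS]: N:car6-GO,E:wait,S:car3-GO,W:wait | queues: N=0 E=0 S=1 W=1
Step 3 [NS]: N:empty,E:wait,S:car4-GO,W:wait | queues: N=0 E=0 S=0 W=1
Step 4 [EW]: N:wait,E:empty,S:wait,W:car2-GO | queues: N=0 E=0 S=0 W=0

N: empty
E: empty
S: empty
W: empty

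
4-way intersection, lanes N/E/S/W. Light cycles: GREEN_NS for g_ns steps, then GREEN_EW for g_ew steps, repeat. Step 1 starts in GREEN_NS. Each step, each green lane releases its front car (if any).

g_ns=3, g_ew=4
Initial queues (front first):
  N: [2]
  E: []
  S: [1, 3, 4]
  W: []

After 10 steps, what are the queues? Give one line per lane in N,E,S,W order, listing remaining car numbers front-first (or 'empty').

Step 1 [NS]: N:car2-GO,E:wait,S:car1-GO,W:wait | queues: N=0 E=0 S=2 W=0
Step 2 [NS]: N:empty,E:wait,S:car3-GO,W:wait | queues: N=0 E=0 S=1 W=0
Step 3 [NS]: N:empty,E:wait,S:car4-GO,W:wait | queues: N=0 E=0 S=0 W=0

N: empty
E: empty
S: empty
W: empty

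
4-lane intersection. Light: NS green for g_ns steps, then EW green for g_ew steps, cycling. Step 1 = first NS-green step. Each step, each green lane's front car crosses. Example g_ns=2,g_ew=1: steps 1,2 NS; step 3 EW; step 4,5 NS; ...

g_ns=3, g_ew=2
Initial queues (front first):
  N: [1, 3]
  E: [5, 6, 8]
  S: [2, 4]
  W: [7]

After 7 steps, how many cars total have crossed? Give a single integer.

Step 1 [NS]: N:car1-GO,E:wait,S:car2-GO,W:wait | queues: N=1 E=3 S=1 W=1
Step 2 [NS]: N:car3-GO,E:wait,S:car4-GO,W:wait | queues: N=0 E=3 S=0 W=1
Step 3 [NS]: N:empty,E:wait,S:empty,W:wait | queues: N=0 E=3 S=0 W=1
Step 4 [EW]: N:wait,E:car5-GO,S:wait,W:car7-GO | queues: N=0 E=2 S=0 W=0
Step 5 [EW]: N:wait,E:car6-GO,S:wait,W:empty | queues: N=0 E=1 S=0 W=0
Step 6 [NS]: N:empty,E:wait,S:empty,W:wait | queues: N=0 E=1 S=0 W=0
Step 7 [NS]: N:empty,E:wait,S:empty,W:wait | queues: N=0 E=1 S=0 W=0
Cars crossed by step 7: 7

Answer: 7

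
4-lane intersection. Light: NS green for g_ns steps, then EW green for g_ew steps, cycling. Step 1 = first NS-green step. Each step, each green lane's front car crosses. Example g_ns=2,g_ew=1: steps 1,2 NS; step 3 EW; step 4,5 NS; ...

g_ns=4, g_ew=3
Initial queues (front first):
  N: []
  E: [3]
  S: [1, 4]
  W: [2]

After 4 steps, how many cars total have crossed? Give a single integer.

Step 1 [NS]: N:empty,E:wait,S:car1-GO,W:wait | queues: N=0 E=1 S=1 W=1
Step 2 [NS]: N:empty,E:wait,S:car4-GO,W:wait | queues: N=0 E=1 S=0 W=1
Step 3 [NS]: N:empty,E:wait,S:empty,W:wait | queues: N=0 E=1 S=0 W=1
Step 4 [NS]: N:empty,E:wait,S:empty,W:wait | queues: N=0 E=1 S=0 W=1
Cars crossed by step 4: 2

Answer: 2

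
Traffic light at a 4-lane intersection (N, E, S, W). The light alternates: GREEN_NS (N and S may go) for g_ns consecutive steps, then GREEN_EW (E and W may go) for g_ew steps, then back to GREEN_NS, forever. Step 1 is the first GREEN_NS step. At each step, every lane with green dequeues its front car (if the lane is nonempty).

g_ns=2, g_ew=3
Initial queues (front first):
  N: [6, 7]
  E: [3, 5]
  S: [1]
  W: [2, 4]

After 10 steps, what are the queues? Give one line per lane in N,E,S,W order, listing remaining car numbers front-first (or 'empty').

Step 1 [NS]: N:car6-GO,E:wait,S:car1-GO,W:wait | queues: N=1 E=2 S=0 W=2
Step 2 [NS]: N:car7-GO,E:wait,S:empty,W:wait | queues: N=0 E=2 S=0 W=2
Step 3 [EW]: N:wait,E:car3-GO,S:wait,W:car2-GO | queues: N=0 E=1 S=0 W=1
Step 4 [EW]: N:wait,E:car5-GO,S:wait,W:car4-GO | queues: N=0 E=0 S=0 W=0

N: empty
E: empty
S: empty
W: empty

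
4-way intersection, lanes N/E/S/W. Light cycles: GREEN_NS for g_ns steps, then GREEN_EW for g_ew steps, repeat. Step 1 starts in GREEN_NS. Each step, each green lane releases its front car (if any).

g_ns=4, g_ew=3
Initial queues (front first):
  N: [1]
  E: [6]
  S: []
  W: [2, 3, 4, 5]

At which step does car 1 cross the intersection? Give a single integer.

Step 1 [NS]: N:car1-GO,E:wait,S:empty,W:wait | queues: N=0 E=1 S=0 W=4
Step 2 [NS]: N:empty,E:wait,S:empty,W:wait | queues: N=0 E=1 S=0 W=4
Step 3 [NS]: N:empty,E:wait,S:empty,W:wait | queues: N=0 E=1 S=0 W=4
Step 4 [NS]: N:empty,E:wait,S:empty,W:wait | queues: N=0 E=1 S=0 W=4
Step 5 [EW]: N:wait,E:car6-GO,S:wait,W:car2-GO | queues: N=0 E=0 S=0 W=3
Step 6 [EW]: N:wait,E:empty,S:wait,W:car3-GO | queues: N=0 E=0 S=0 W=2
Step 7 [EW]: N:wait,E:empty,S:wait,W:car4-GO | queues: N=0 E=0 S=0 W=1
Step 8 [NS]: N:empty,E:wait,S:empty,W:wait | queues: N=0 E=0 S=0 W=1
Step 9 [NS]: N:empty,E:wait,S:empty,W:wait | queues: N=0 E=0 S=0 W=1
Step 10 [NS]: N:empty,E:wait,S:empty,W:wait | queues: N=0 E=0 S=0 W=1
Step 11 [NS]: N:empty,E:wait,S:empty,W:wait | queues: N=0 E=0 S=0 W=1
Step 12 [EW]: N:wait,E:empty,S:wait,W:car5-GO | queues: N=0 E=0 S=0 W=0
Car 1 crosses at step 1

1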